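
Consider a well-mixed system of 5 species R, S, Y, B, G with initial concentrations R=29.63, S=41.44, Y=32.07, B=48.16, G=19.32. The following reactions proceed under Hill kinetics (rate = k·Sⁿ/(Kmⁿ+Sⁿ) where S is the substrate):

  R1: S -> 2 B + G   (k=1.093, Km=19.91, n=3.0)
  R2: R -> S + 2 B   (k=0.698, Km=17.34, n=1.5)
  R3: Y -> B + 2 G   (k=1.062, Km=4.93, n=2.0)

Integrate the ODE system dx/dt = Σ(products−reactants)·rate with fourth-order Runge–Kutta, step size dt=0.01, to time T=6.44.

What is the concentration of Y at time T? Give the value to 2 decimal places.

RK4 with dt=0.01: 644 steps to T=6.44. Trajectory (selected grid times):
t=0.00: R=29.63 S=41.44 Y=32.07 B=48.16 G=19.32
t=0.72: R=29.28 S=41.08 Y=31.32 B=51.01 G=21.52
t=1.43: R=28.94 S=40.72 Y=30.59 B=53.82 G=23.69
t=2.15: R=28.60 S=40.36 Y=29.84 B=56.66 G=25.88
t=2.86: R=28.27 S=40.01 Y=29.11 B=59.45 G=28.04
t=3.58: R=27.93 S=39.64 Y=28.37 B=62.26 G=30.22
t=4.29: R=27.60 S=39.29 Y=27.64 B=65.03 G=32.37
t=5.01: R=27.26 S=38.93 Y=26.90 B=67.83 G=34.55
t=5.72: R=26.93 S=38.57 Y=26.17 B=70.59 G=36.69
t=6.44: R=26.60 S=38.21 Y=25.43 B=73.36 G=38.86
Read off Y at T=6.44: 25.43

Y at T = 25.43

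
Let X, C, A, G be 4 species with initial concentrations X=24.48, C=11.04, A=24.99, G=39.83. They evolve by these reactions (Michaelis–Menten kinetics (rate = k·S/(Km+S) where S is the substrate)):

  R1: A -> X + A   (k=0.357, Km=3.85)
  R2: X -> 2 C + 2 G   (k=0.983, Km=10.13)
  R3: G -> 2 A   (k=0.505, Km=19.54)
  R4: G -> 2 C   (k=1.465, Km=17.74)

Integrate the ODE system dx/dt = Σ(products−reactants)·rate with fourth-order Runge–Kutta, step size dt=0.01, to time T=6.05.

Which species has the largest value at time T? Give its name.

Dominant species at T: G

RK4 with dt=0.01: 605 steps to T=6.05. Trajectory (selected grid times):
t=0.00: X=24.48 C=11.04 A=24.99 G=39.83
t=0.67: X=24.22 C=13.33 A=25.44 G=39.85
t=1.34: X=23.97 C=15.61 A=25.90 G=39.88
t=2.02: X=23.71 C=17.93 A=26.36 G=39.89
t=2.69: X=23.46 C=20.21 A=26.81 G=39.91
t=3.36: X=23.21 C=22.49 A=27.27 G=39.92
t=4.03: X=22.96 C=24.76 A=27.72 G=39.93
t=4.71: X=22.71 C=27.07 A=28.18 G=39.93
t=5.38: X=22.47 C=29.34 A=28.64 G=39.94
t=6.05: X=22.22 C=31.60 A=29.09 G=39.94
At T=6.05: X=22.22 C=31.60 A=29.09 G=39.94; the largest is G.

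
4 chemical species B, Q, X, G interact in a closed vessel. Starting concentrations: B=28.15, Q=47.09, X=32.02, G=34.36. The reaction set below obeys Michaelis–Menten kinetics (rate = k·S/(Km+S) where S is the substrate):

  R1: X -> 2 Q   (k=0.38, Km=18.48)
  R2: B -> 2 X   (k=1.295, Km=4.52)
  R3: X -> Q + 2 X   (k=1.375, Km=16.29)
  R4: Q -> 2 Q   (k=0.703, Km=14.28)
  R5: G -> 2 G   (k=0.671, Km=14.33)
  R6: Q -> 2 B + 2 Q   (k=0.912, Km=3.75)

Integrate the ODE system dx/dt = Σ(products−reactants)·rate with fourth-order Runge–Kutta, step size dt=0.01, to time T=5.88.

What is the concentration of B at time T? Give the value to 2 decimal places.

RK4 with dt=0.01: 588 steps to T=5.88. Trajectory (selected grid times):
t=0.00: B=28.15 Q=47.09 X=32.02 G=34.36
t=0.65: B=28.52 Q=48.91 X=33.91 G=34.67
t=1.31: B=28.90 Q=50.77 X=35.84 G=34.98
t=1.96: B=29.28 Q=52.63 X=37.76 G=35.29
t=2.61: B=29.66 Q=54.51 X=39.68 G=35.60
t=3.27: B=30.05 Q=56.44 X=41.64 G=35.92
t=3.92: B=30.43 Q=58.35 X=43.58 G=36.23
t=4.57: B=30.81 Q=60.28 X=45.52 G=36.54
t=5.23: B=31.20 Q=62.25 X=47.51 G=36.86
t=5.88: B=31.58 Q=64.21 X=49.47 G=37.18
Read off B at T=5.88: 31.58

B at T = 31.58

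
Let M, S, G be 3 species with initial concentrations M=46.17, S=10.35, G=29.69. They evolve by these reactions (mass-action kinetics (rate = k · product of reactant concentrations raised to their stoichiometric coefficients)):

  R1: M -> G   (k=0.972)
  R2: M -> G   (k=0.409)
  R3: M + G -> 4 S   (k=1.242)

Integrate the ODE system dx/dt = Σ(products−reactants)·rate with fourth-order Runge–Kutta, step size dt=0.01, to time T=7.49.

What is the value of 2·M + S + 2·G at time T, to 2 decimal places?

Check how each reaction changes W = 2·M + S + 2·G (weight of products minus weight of reactants):
R1: M -> G: (2·1) − (2·1) = 2 − 2 = 0
R2: M -> G: (2·1) − (2·1) = 2 − 2 = 0
R3: M + G -> 4 S: (1·4) − (2·1 + 2·1) = 4 − 4 = 0
Every reaction leaves W unchanged, so W is conserved and no simulation is needed: W(T) = W(0) = 2·46.17 + 10.35 + 2·29.69 = 162.07

Value at T = 162.07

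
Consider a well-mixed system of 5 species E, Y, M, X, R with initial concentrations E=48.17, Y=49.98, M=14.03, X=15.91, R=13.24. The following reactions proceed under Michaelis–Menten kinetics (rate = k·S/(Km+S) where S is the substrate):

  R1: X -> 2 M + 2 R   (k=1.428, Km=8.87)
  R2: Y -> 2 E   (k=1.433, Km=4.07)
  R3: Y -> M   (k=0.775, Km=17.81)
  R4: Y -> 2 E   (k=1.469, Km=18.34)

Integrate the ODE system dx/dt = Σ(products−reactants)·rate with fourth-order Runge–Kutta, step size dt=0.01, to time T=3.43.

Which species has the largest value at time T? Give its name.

RK4 with dt=0.01: 343 steps to T=3.43. Trajectory (selected grid times):
t=0.00: E=48.17 Y=49.98 M=14.03 X=15.91 R=13.24
t=0.38: E=49.99 Y=48.85 M=14.94 X=15.56 R=13.93
t=0.76: E=51.80 Y=47.73 M=15.84 X=15.22 R=14.62
t=1.14: E=53.61 Y=46.61 M=16.74 X=14.88 R=15.31
t=1.52: E=55.41 Y=45.50 M=17.63 X=14.54 R=15.98
t=1.91: E=57.25 Y=44.37 M=18.54 X=14.19 R=16.67
t=2.29: E=59.03 Y=43.27 M=19.41 X=13.86 R=17.34
t=2.67: E=60.81 Y=42.17 M=20.28 X=13.53 R=17.99
t=3.05: E=62.57 Y=41.08 M=21.13 X=13.21 R=18.65
t=3.43: E=64.33 Y=40.00 M=21.99 X=12.88 R=19.29
At T=3.43: E=64.33 Y=40.00 M=21.99 X=12.88 R=19.29; the largest is E.

Dominant species at T: E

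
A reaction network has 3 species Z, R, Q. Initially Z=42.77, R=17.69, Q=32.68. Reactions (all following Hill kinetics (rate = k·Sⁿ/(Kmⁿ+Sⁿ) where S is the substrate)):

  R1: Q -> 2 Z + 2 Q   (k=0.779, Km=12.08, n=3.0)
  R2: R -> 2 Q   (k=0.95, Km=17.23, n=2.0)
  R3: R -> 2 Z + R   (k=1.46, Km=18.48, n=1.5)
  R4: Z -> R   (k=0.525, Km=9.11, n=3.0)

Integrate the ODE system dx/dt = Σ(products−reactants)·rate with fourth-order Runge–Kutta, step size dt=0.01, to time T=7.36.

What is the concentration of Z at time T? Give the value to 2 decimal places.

RK4 with dt=0.01: 736 steps to T=7.36. Trajectory (selected grid times):
t=0.00: Z=42.77 R=17.69 Q=32.68
t=0.82: Z=44.72 R=17.72 Q=34.09
t=1.64: Z=46.68 R=17.74 Q=35.50
t=2.45: Z=48.62 R=17.77 Q=36.91
t=3.27: Z=50.59 R=17.80 Q=38.33
t=4.09: Z=52.57 R=17.82 Q=39.75
t=4.91: Z=54.55 R=17.85 Q=41.18
t=5.72: Z=56.51 R=17.87 Q=42.59
t=6.54: Z=58.50 R=17.90 Q=44.03
t=7.36: Z=60.50 R=17.92 Q=45.46
Read off Z at T=7.36: 60.50

Z at T = 60.50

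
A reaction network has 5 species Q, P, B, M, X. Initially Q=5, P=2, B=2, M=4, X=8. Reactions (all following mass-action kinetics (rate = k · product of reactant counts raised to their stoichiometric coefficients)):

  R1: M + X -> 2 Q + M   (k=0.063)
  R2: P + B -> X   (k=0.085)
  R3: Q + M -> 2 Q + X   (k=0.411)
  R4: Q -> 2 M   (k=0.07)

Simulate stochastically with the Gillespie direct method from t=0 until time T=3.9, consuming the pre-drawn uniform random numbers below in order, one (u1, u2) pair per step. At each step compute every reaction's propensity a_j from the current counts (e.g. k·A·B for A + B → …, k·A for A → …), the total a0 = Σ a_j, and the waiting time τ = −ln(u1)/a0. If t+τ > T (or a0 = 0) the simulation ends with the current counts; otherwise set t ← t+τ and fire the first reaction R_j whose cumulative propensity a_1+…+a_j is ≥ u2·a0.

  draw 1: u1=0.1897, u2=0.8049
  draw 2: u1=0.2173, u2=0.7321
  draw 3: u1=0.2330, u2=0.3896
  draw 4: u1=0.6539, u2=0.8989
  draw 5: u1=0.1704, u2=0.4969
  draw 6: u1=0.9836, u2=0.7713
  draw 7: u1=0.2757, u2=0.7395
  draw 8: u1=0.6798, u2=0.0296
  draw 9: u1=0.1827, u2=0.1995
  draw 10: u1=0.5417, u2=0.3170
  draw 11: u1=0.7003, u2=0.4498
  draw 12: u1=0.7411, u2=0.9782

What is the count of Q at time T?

Q at T = 11

t=0.000: Q=5 P=2 B=2 M=4 X=8
Draw 1: a1=2.016, a2=0.340, a3=8.220, a4=0.350, a0=10.926; τ=−ln(0.1897)/10.926=0.152 → t=0.152; u2·a0=0.8049·10.926=8.794; a1+a2=2.356 < 8.794 ≤ a1+…+a3=10.576 → R3 fires; Q=6 P=2 B=2 M=3 X=9
Draw 2: a1=1.701, a2=0.340, a3=7.398, a4=0.420, a0=9.859; τ=−ln(0.2173)/9.859=0.155 → t=0.307; u2·a0=0.7321·9.859=7.218; a1+a2=2.041 < 7.218 ≤ a1+…+a3=9.439 → R3 fires; Q=7 P=2 B=2 M=2 X=10
Draw 3: a1=1.260, a2=0.340, a3=5.754, a4=0.490, a0=7.844; τ=−ln(0.2330)/7.844=0.186 → t=0.493; u2·a0=0.3896·7.844=3.056; a1+a2=1.600 < 3.056 ≤ a1+…+a3=7.354 → R3 fires; Q=8 P=2 B=2 M=1 X=11
Draw 4: a1=0.693, a2=0.340, a3=3.288, a4=0.560, a0=4.881; τ=−ln(0.6539)/4.881=0.087 → t=0.580; u2·a0=0.8989·4.881=4.388; a1+…+a3=4.321 < 4.388 ≤ a1+…+a4=4.881 → R4 fires; Q=7 P=2 B=2 M=3 X=11
Draw 5: a1=2.079, a2=0.340, a3=8.631, a4=0.490, a0=11.540; τ=−ln(0.1704)/11.540=0.153 → t=0.733; u2·a0=0.4969·11.540=5.734; a1+a2=2.419 < 5.734 ≤ a1+…+a3=11.050 → R3 fires; Q=8 P=2 B=2 M=2 X=12
Draw 6: a1=1.512, a2=0.340, a3=6.576, a4=0.560, a0=8.988; τ=−ln(0.9836)/8.988=0.002 → t=0.735; u2·a0=0.7713·8.988=6.932; a1+a2=1.852 < 6.932 ≤ a1+…+a3=8.428 → R3 fires; Q=9 P=2 B=2 M=1 X=13
Draw 7: a1=0.819, a2=0.340, a3=3.699, a4=0.630, a0=5.488; τ=−ln(0.2757)/5.488=0.235 → t=0.970; u2·a0=0.7395·5.488=4.058; a1+a2=1.159 < 4.058 ≤ a1+…+a3=4.858 → R3 fires; Q=10 P=2 B=2 M=0 X=14
Draw 8: a1=0.000, a2=0.340, a3=0.000, a4=0.700, a0=1.040; τ=−ln(0.6798)/1.040=0.371 → t=1.341; u2·a0=0.0296·1.040=0.031; a1=0.000 < 0.031 ≤ a1+a2=0.340 → R2 fires; Q=10 P=1 B=1 M=0 X=15
Draw 9: a1=0.000, a2=0.085, a3=0.000, a4=0.700, a0=0.785; τ=−ln(0.1827)/0.785=2.165 → t=3.506; u2·a0=0.1995·0.785=0.157; a1+…+a3=0.085 < 0.157 ≤ a1+…+a4=0.785 → R4 fires; Q=9 P=1 B=1 M=2 X=15
Draw 10: a1=1.890, a2=0.085, a3=7.398, a4=0.630, a0=10.003; τ=−ln(0.5417)/10.003=0.061 → t=3.568; u2·a0=0.3170·10.003=3.171; a1+a2=1.975 < 3.171 ≤ a1+…+a3=9.373 → R3 fires; Q=10 P=1 B=1 M=1 X=16
Draw 11: a1=1.008, a2=0.085, a3=4.110, a4=0.700, a0=5.903; τ=−ln(0.7003)/5.903=0.060 → t=3.628; u2·a0=0.4498·5.903=2.655; a1+a2=1.093 < 2.655 ≤ a1+…+a3=5.203 → R3 fires; Q=11 P=1 B=1 M=0 X=17
Draw 12: a1=0.000, a2=0.085, a3=0.000, a4=0.770, a0=0.855; τ=−ln(0.7411)/0.855=0.350 → t=3.978 > T=3.9: stop.
Read off Q at T=3.9: 11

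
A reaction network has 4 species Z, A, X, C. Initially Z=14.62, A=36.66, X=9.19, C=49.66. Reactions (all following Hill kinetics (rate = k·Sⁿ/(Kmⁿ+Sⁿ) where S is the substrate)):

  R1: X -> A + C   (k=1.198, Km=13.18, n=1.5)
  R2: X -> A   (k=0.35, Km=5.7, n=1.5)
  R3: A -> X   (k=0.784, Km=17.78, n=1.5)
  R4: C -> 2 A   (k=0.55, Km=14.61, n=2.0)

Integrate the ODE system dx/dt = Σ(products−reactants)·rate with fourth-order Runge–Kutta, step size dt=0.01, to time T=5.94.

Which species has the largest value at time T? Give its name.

Dominant species at T: C

RK4 with dt=0.01: 594 steps to T=5.94. Trajectory (selected grid times):
t=0.00: Z=14.62 A=36.66 X=9.19 C=49.66
t=0.66: Z=14.62 A=37.38 X=9.13 C=49.62
t=1.32: Z=14.62 A=38.10 X=9.08 C=49.57
t=1.98: Z=14.62 A=38.82 X=9.03 C=49.52
t=2.64: Z=14.62 A=39.53 X=8.99 C=49.48
t=3.30: Z=14.62 A=40.24 X=8.95 C=49.43
t=3.96: Z=14.62 A=40.94 X=8.92 C=49.38
t=4.62: Z=14.62 A=41.64 X=8.89 C=49.32
t=5.28: Z=14.62 A=42.33 X=8.86 C=49.27
t=5.94: Z=14.62 A=43.03 X=8.83 C=49.22
At T=5.94: Z=14.62 A=43.03 X=8.83 C=49.22; the largest is C.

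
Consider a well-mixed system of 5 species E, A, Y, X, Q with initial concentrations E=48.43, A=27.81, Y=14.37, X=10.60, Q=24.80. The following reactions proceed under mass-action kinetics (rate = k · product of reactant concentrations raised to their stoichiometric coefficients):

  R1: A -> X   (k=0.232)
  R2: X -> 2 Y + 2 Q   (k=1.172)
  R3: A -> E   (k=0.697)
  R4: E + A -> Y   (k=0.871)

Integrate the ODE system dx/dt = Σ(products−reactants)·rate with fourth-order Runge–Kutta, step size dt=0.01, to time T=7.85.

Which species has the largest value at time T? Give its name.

RK4 with dt=0.01: 785 steps to T=7.85. Trajectory (selected grid times):
t=0.00: E=48.43 A=27.81 Y=14.37 X=10.60 Q=24.80
t=0.87: E=22.12 A=0.00 Y=55.14 X=3.90 Q=38.62
t=1.74: E=22.12 A=0.00 Y=60.13 X=1.41 Q=43.61
t=2.62: E=22.12 A=0.00 Y=61.95 X=0.50 Q=45.42
t=3.49: E=22.12 A=0.00 Y=62.59 X=0.18 Q=46.07
t=4.36: E=22.12 A=0.00 Y=62.82 X=0.07 Q=46.30
t=5.23: E=22.12 A=0.00 Y=62.90 X=0.02 Q=46.38
t=6.11: E=22.12 A=0.00 Y=62.93 X=0.01 Q=46.41
t=6.98: E=22.12 A=0.00 Y=62.94 X=0.00 Q=46.42
t=7.85: E=22.12 A=0.00 Y=62.95 X=0.00 Q=46.43
At T=7.85: E=22.12 A=0.00 Y=62.95 X=0.00 Q=46.43; the largest is Y.

Dominant species at T: Y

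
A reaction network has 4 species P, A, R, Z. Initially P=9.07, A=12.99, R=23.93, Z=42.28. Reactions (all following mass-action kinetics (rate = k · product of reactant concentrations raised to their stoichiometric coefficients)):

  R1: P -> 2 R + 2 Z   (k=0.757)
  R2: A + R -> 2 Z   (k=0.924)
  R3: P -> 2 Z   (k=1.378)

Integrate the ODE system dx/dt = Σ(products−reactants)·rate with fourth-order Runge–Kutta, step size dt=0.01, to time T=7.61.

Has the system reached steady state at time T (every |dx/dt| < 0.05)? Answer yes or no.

RK4 with dt=0.01: 761 steps to T=7.61. Trajectory (selected grid times):
t=0.00: P=9.07 A=12.99 R=23.93 Z=42.28
t=0.85: P=1.48 A=0.00 R=16.32 Z=83.45
t=1.69: P=0.25 A=0.00 R=17.20 Z=85.91
t=2.54: P=0.04 A=0.00 R=17.34 Z=86.32
t=3.38: P=0.01 A=0.00 R=17.37 Z=86.39
t=4.23: P=0.00 A=0.00 R=17.37 Z=86.40
t=5.07: P=0.00 A=0.00 R=17.37 Z=86.40
t=5.92: P=0.00 A=0.00 R=17.37 Z=86.40
t=6.76: P=0.00 A=0.00 R=17.37 Z=86.40
t=7.61: P=0.00 A=0.00 R=17.37 Z=86.40
Rates at T: R1=0.0000, R2=0.0000, R3=0.0000
dx/dt at T (Σ net stoichiometry × rate): P=-0.0000, A=-0.0000, R=+0.0000, Z=+0.0000
Largest |dx/dt| is |+0.0000| (Z) < 0.05 → steady.

Steady state at T: yes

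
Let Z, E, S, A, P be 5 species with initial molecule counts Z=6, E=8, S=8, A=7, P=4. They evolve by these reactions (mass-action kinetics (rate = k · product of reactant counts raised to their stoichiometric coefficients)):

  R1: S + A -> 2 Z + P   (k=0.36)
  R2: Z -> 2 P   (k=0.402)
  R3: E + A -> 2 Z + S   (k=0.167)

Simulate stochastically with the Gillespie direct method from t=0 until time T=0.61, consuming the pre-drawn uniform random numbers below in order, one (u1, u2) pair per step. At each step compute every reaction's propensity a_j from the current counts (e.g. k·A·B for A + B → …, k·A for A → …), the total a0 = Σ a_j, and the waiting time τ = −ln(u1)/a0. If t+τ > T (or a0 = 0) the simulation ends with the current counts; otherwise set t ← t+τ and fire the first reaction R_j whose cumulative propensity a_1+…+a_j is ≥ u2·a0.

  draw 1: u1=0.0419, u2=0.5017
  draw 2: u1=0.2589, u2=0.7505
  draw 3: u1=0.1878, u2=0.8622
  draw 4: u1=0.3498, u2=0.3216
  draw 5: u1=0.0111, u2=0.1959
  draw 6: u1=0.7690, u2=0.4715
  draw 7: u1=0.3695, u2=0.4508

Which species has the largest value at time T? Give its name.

t=0.000: Z=6 E=8 S=8 A=7 P=4
Draw 1: a1=20.160, a2=2.412, a3=9.352, a0=31.924; τ=−ln(0.0419)/31.924=0.099 → t=0.099; u2·a0=0.5017·31.924=16.016 ≤ a1=20.160 → R1 fires; Z=8 E=8 S=7 A=6 P=5
Draw 2: a1=15.120, a2=3.216, a3=8.016, a0=26.352; τ=−ln(0.2589)/26.352=0.051 → t=0.151; u2·a0=0.7505·26.352=19.777; a1+a2=18.336 < 19.777 ≤ a1+…+a3=26.352 → R3 fires; Z=10 E=7 S=8 A=5 P=5
Draw 3: a1=14.400, a2=4.020, a3=5.845, a0=24.265; τ=−ln(0.1878)/24.265=0.069 → t=0.220; u2·a0=0.8622·24.265=20.921; a1+a2=18.420 < 20.921 ≤ a1+…+a3=24.265 → R3 fires; Z=12 E=6 S=9 A=4 P=5
Draw 4: a1=12.960, a2=4.824, a3=4.008, a0=21.792; τ=−ln(0.3498)/21.792=0.048 → t=0.268; u2·a0=0.3216·21.792=7.008 ≤ a1=12.960 → R1 fires; Z=14 E=6 S=8 A=3 P=6
Draw 5: a1=8.640, a2=5.628, a3=3.006, a0=17.274; τ=−ln(0.0111)/17.274=0.261 → t=0.528; u2·a0=0.1959·17.274=3.384 ≤ a1=8.640 → R1 fires; Z=16 E=6 S=7 A=2 P=7
Draw 6: a1=5.040, a2=6.432, a3=2.004, a0=13.476; τ=−ln(0.7690)/13.476=0.019 → t=0.548; u2·a0=0.4715·13.476=6.354; a1=5.040 < 6.354 ≤ a1+a2=11.472 → R2 fires; Z=15 E=6 S=7 A=2 P=9
Draw 7: a1=5.040, a2=6.030, a3=2.004, a0=13.074; τ=−ln(0.3695)/13.074=0.076 → t=0.624 > T=0.61: stop.
At T=0.61: Z=15 E=6 S=7 A=2 P=9; the largest is Z.

Dominant species at T: Z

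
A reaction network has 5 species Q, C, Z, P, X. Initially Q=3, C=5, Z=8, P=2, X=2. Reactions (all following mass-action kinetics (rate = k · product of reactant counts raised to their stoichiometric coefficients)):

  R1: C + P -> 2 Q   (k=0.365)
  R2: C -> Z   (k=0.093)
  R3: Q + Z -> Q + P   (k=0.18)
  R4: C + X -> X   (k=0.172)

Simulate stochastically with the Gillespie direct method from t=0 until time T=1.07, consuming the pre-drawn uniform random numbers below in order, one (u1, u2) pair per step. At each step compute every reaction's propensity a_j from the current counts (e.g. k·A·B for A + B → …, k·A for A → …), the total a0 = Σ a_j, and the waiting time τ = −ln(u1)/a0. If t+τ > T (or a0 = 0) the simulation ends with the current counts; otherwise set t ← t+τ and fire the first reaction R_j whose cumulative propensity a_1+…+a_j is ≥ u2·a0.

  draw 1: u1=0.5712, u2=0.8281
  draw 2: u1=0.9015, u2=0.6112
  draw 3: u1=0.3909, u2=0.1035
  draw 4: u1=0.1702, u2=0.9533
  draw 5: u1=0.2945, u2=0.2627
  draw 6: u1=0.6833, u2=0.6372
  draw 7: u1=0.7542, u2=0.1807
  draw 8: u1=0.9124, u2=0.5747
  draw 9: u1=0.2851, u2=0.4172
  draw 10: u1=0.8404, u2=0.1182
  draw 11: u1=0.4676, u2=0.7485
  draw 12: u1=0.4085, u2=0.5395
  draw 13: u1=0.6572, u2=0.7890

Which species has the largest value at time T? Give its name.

Dominant species at T: Q

t=0.000: Q=3 C=5 Z=8 P=2 X=2
Draw 1: a1=3.650, a2=0.465, a3=4.320, a4=1.720, a0=10.155; τ=−ln(0.5712)/10.155=0.055 → t=0.055; u2·a0=0.8281·10.155=8.409; a1+a2=4.115 < 8.409 ≤ a1+…+a3=8.435 → R3 fires; Q=3 C=5 Z=7 P=3 X=2
Draw 2: a1=5.475, a2=0.465, a3=3.780, a4=1.720, a0=11.440; τ=−ln(0.9015)/11.440=0.009 → t=0.064; u2·a0=0.6112·11.440=6.992; a1+a2=5.940 < 6.992 ≤ a1+…+a3=9.720 → R3 fires; Q=3 C=5 Z=6 P=4 X=2
Draw 3: a1=7.300, a2=0.465, a3=3.240, a4=1.720, a0=12.725; τ=−ln(0.3909)/12.725=0.074 → t=0.138; u2·a0=0.1035·12.725=1.317 ≤ a1=7.300 → R1 fires; Q=5 C=4 Z=6 P=3 X=2
Draw 4: a1=4.380, a2=0.372, a3=5.400, a4=1.376, a0=11.528; τ=−ln(0.1702)/11.528=0.154 → t=0.292; u2·a0=0.9533·11.528=10.990; a1+…+a3=10.152 < 10.990 ≤ a1+…+a4=11.528 → R4 fires; Q=5 C=3 Z=6 P=3 X=2
Draw 5: a1=3.285, a2=0.279, a3=5.400, a4=1.032, a0=9.996; τ=−ln(0.2945)/9.996=0.122 → t=0.414; u2·a0=0.2627·9.996=2.626 ≤ a1=3.285 → R1 fires; Q=7 C=2 Z=6 P=2 X=2
Draw 6: a1=1.460, a2=0.186, a3=7.560, a4=0.688, a0=9.894; τ=−ln(0.6833)/9.894=0.038 → t=0.452; u2·a0=0.6372·9.894=6.304; a1+a2=1.646 < 6.304 ≤ a1+…+a3=9.206 → R3 fires; Q=7 C=2 Z=5 P=3 X=2
Draw 7: a1=2.190, a2=0.186, a3=6.300, a4=0.688, a0=9.364; τ=−ln(0.7542)/9.364=0.030 → t=0.483; u2·a0=0.1807·9.364=1.692 ≤ a1=2.190 → R1 fires; Q=9 C=1 Z=5 P=2 X=2
Draw 8: a1=0.730, a2=0.093, a3=8.100, a4=0.344, a0=9.267; τ=−ln(0.9124)/9.267=0.010 → t=0.492; u2·a0=0.5747·9.267=5.326; a1+a2=0.823 < 5.326 ≤ a1+…+a3=8.923 → R3 fires; Q=9 C=1 Z=4 P=3 X=2
Draw 9: a1=1.095, a2=0.093, a3=6.480, a4=0.344, a0=8.012; τ=−ln(0.2851)/8.012=0.157 → t=0.649; u2·a0=0.4172·8.012=3.343; a1+a2=1.188 < 3.343 ≤ a1+…+a3=7.668 → R3 fires; Q=9 C=1 Z=3 P=4 X=2
Draw 10: a1=1.460, a2=0.093, a3=4.860, a4=0.344, a0=6.757; τ=−ln(0.8404)/6.757=0.026 → t=0.675; u2·a0=0.1182·6.757=0.799 ≤ a1=1.460 → R1 fires; Q=11 C=0 Z=3 P=3 X=2
Draw 11: a1=0.000, a2=0.000, a3=5.940, a4=0.000, a0=5.940; τ=−ln(0.4676)/5.940=0.128 → t=0.803; u2·a0=0.7485·5.940=4.446; a1+a2=0.000 < 4.446 ≤ a1+…+a3=5.940 → R3 fires; Q=11 C=0 Z=2 P=4 X=2
Draw 12: a1=0.000, a2=0.000, a3=3.960, a4=0.000, a0=3.960; τ=−ln(0.4085)/3.960=0.226 → t=1.029; u2·a0=0.5395·3.960=2.136; a1+a2=0.000 < 2.136 ≤ a1+…+a3=3.960 → R3 fires; Q=11 C=0 Z=1 P=5 X=2
Draw 13: a1=0.000, a2=0.000, a3=1.980, a4=0.000, a0=1.980; τ=−ln(0.6572)/1.980=0.212 → t=1.241 > T=1.07: stop.
At T=1.07: Q=11 C=0 Z=1 P=5 X=2; the largest is Q.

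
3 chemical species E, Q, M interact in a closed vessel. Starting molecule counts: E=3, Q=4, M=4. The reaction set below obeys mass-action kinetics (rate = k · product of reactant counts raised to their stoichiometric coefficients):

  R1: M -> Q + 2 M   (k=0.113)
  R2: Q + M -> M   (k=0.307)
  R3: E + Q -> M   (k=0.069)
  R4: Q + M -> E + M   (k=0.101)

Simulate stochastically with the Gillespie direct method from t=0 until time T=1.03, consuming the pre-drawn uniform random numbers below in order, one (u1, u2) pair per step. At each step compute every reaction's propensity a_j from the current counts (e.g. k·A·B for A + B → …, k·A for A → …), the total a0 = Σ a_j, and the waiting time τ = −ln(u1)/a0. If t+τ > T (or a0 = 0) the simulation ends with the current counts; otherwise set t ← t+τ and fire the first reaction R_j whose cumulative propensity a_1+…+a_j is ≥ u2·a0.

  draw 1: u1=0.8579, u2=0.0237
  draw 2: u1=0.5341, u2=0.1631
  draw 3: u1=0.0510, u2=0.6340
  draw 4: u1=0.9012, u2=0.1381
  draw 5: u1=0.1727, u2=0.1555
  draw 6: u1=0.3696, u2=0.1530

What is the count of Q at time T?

t=0.000: E=3 Q=4 M=4
Draw 1: a1=0.452, a2=4.912, a3=0.828, a4=1.616, a0=7.808; τ=−ln(0.8579)/7.808=0.020 → t=0.020; u2·a0=0.0237·7.808=0.185 ≤ a1=0.452 → R1 fires; E=3 Q=5 M=5
Draw 2: a1=0.565, a2=7.675, a3=1.035, a4=2.525, a0=11.800; τ=−ln(0.5341)/11.800=0.053 → t=0.073; u2·a0=0.1631·11.800=1.925; a1=0.565 < 1.925 ≤ a1+a2=8.240 → R2 fires; E=3 Q=4 M=5
Draw 3: a1=0.565, a2=6.140, a3=0.828, a4=2.020, a0=9.553; τ=−ln(0.0510)/9.553=0.312 → t=0.384; u2·a0=0.6340·9.553=6.057; a1=0.565 < 6.057 ≤ a1+a2=6.705 → R2 fires; E=3 Q=3 M=5
Draw 4: a1=0.565, a2=4.605, a3=0.621, a4=1.515, a0=7.306; τ=−ln(0.9012)/7.306=0.014 → t=0.399; u2·a0=0.1381·7.306=1.009; a1=0.565 < 1.009 ≤ a1+a2=5.170 → R2 fires; E=3 Q=2 M=5
Draw 5: a1=0.565, a2=3.070, a3=0.414, a4=1.010, a0=5.059; τ=−ln(0.1727)/5.059=0.347 → t=0.746; u2·a0=0.1555·5.059=0.787; a1=0.565 < 0.787 ≤ a1+a2=3.635 → R2 fires; E=3 Q=1 M=5
Draw 6: a1=0.565, a2=1.535, a3=0.207, a4=0.505, a0=2.812; τ=−ln(0.3696)/2.812=0.354 → t=1.100 > T=1.03: stop.
Read off Q at T=1.03: 1

Q at T = 1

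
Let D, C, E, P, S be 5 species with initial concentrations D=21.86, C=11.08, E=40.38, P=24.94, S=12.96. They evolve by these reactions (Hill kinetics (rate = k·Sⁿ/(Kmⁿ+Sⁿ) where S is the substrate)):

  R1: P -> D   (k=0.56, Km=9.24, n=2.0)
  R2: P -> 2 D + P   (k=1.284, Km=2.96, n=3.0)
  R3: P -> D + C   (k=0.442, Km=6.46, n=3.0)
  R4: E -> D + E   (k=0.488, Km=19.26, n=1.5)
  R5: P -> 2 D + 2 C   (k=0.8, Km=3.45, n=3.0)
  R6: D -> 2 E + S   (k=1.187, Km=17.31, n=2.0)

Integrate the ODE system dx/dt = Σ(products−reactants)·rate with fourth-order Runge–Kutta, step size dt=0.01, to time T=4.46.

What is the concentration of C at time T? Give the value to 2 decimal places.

RK4 with dt=0.01: 446 steps to T=4.46. Trajectory (selected grid times):
t=0.00: D=21.86 C=11.08 E=40.38 P=24.94 S=12.96
t=0.50: D=24.21 C=12.09 E=41.14 P=24.08 S=13.34
t=0.99: D=26.48 C=13.09 E=41.93 P=23.24 S=13.74
t=1.49: D=28.78 C=14.10 E=42.78 P=22.38 S=14.16
t=1.98: D=31.00 C=15.09 E=43.65 P=21.55 S=14.60
t=2.48: D=33.26 C=16.11 E=44.57 P=20.70 S=15.06
t=2.97: D=35.46 C=17.10 E=45.50 P=19.87 S=15.52
t=3.47: D=37.68 C=18.10 E=46.47 P=19.03 S=16.01
t=3.96: D=39.84 C=19.09 E=47.44 P=18.22 S=16.49
t=4.46: D=42.04 C=20.10 E=48.45 P=17.39 S=16.99
Read off C at T=4.46: 20.10

C at T = 20.10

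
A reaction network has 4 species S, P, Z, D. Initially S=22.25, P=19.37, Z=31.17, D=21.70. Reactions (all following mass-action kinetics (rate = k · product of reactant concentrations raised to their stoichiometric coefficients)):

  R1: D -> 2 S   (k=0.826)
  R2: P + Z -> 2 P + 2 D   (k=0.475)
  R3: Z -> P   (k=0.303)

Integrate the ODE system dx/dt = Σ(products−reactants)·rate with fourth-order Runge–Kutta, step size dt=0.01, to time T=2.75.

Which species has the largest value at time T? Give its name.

Dominant species at T: S

RK4 with dt=0.01: 275 steps to T=2.75. Trajectory (selected grid times):
t=0.00: S=22.25 P=19.37 Z=31.17 D=21.70
t=0.31: S=54.49 P=50.50 Z=0.04 D=66.64
t=0.61: S=83.77 P=50.54 Z=0.00 D=52.08
t=0.92: S=107.30 P=50.54 Z=0.00 D=40.32
t=1.22: S=125.00 P=50.54 Z=0.00 D=31.47
t=1.53: S=139.22 P=50.54 Z=0.00 D=24.36
t=1.83: S=149.91 P=50.54 Z=0.00 D=19.01
t=2.14: S=158.50 P=50.54 Z=0.00 D=14.72
t=2.44: S=164.96 P=50.54 Z=0.00 D=11.49
t=2.75: S=170.15 P=50.54 Z=0.00 D=8.89
At T=2.75: S=170.15 P=50.54 Z=0.00 D=8.89; the largest is S.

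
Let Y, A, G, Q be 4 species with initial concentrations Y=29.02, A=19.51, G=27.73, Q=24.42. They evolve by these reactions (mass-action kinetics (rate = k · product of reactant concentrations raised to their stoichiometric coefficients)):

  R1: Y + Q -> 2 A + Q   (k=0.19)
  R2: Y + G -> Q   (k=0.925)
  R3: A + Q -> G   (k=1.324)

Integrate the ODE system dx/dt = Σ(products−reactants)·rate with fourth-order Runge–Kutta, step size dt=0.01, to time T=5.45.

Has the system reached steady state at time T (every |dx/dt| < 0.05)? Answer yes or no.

RK4 with dt=0.01: 545 steps to T=5.45. Trajectory (selected grid times):
t=0.00: Y=29.02 A=19.51 G=27.73 Q=24.42
t=0.61: Y=0.00 A=0.00 G=31.39 Q=20.76
t=1.21: Y=0.00 A=0.00 G=31.39 Q=20.76
t=1.82: Y=0.00 A=0.00 G=31.39 Q=20.76
t=2.42: Y=0.00 A=0.00 G=31.39 Q=20.76
t=3.03: Y=0.00 A=0.00 G=31.39 Q=20.76
t=3.63: Y=0.00 A=0.00 G=31.39 Q=20.76
t=4.24: Y=0.00 A=0.00 G=31.39 Q=20.76
t=4.84: Y=0.00 A=0.00 G=31.39 Q=20.76
t=5.45: Y=0.00 A=0.00 G=31.39 Q=20.76
Rates at T: R1=0.0000, R2=0.0000, R3=0.0000
dx/dt at T (Σ net stoichiometry × rate): Y=-0.0000, A=-0.0000, G=+0.0000, Q=-0.0000
Largest |dx/dt| is |-0.0000| (A) < 0.05 → steady.

Steady state at T: yes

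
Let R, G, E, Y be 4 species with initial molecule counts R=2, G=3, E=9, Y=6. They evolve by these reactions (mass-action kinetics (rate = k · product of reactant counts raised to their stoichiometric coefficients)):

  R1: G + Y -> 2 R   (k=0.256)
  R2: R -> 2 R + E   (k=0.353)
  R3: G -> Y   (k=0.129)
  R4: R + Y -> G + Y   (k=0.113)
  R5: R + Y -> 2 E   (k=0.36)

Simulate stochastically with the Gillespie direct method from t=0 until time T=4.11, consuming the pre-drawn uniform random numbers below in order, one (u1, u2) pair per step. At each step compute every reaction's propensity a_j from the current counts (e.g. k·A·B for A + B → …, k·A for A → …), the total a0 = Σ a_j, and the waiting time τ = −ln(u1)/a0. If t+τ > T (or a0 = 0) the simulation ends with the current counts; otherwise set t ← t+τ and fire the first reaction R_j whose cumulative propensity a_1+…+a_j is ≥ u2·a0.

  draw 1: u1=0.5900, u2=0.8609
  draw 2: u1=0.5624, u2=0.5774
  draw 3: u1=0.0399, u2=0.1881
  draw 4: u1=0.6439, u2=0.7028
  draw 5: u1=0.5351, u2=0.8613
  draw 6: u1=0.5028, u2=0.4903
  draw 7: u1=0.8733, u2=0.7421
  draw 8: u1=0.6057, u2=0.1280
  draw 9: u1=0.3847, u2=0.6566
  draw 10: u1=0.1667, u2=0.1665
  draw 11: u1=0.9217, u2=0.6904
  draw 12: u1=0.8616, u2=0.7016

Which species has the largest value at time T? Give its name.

Dominant species at T: E

t=0.000: R=2 G=3 E=9 Y=6
Draw 1: a1=4.608, a2=0.706, a3=0.387, a4=1.356, a5=4.320, a0=11.377; τ=−ln(0.5900)/11.377=0.046 → t=0.046; u2·a0=0.8609·11.377=9.794; a1+…+a4=7.057 < 9.794 ≤ a1+…+a5=11.377 → R5 fires; R=1 G=3 E=11 Y=5
Draw 2: a1=3.840, a2=0.353, a3=0.387, a4=0.565, a5=1.800, a0=6.945; τ=−ln(0.5624)/6.945=0.083 → t=0.129; u2·a0=0.5774·6.945=4.010; a1=3.840 < 4.010 ≤ a1+a2=4.193 → R2 fires; R=2 G=3 E=12 Y=5
Draw 3: a1=3.840, a2=0.706, a3=0.387, a4=1.130, a5=3.600, a0=9.663; τ=−ln(0.0399)/9.663=0.333 → t=0.463; u2·a0=0.1881·9.663=1.818 ≤ a1=3.840 → R1 fires; R=4 G=2 E=12 Y=4
Draw 4: a1=2.048, a2=1.412, a3=0.258, a4=1.808, a5=5.760, a0=11.286; τ=−ln(0.6439)/11.286=0.039 → t=0.502; u2·a0=0.7028·11.286=7.932; a1+…+a4=5.526 < 7.932 ≤ a1+…+a5=11.286 → R5 fires; R=3 G=2 E=14 Y=3
Draw 5: a1=1.536, a2=1.059, a3=0.258, a4=1.017, a5=3.240, a0=7.110; τ=−ln(0.5351)/7.110=0.088 → t=0.590; u2·a0=0.8613·7.110=6.124; a1+…+a4=3.870 < 6.124 ≤ a1+…+a5=7.110 → R5 fires; R=2 G=2 E=16 Y=2
Draw 6: a1=1.024, a2=0.706, a3=0.258, a4=0.452, a5=1.440, a0=3.880; τ=−ln(0.5028)/3.880=0.177 → t=0.767; u2·a0=0.4903·3.880=1.902; a1+a2=1.730 < 1.902 ≤ a1+…+a3=1.988 → R3 fires; R=2 G=1 E=16 Y=3
Draw 7: a1=0.768, a2=0.706, a3=0.129, a4=0.678, a5=2.160, a0=4.441; τ=−ln(0.8733)/4.441=0.031 → t=0.797; u2·a0=0.7421·4.441=3.296; a1+…+a4=2.281 < 3.296 ≤ a1+…+a5=4.441 → R5 fires; R=1 G=1 E=18 Y=2
Draw 8: a1=0.512, a2=0.353, a3=0.129, a4=0.226, a5=0.720, a0=1.940; τ=−ln(0.6057)/1.940=0.258 → t=1.056; u2·a0=0.1280·1.940=0.248 ≤ a1=0.512 → R1 fires; R=3 G=0 E=18 Y=1
Draw 9: a1=0.000, a2=1.059, a3=0.000, a4=0.339, a5=1.080, a0=2.478; τ=−ln(0.3847)/2.478=0.386 → t=1.441; u2·a0=0.6566·2.478=1.627; a1+…+a4=1.398 < 1.627 ≤ a1+…+a5=2.478 → R5 fires; R=2 G=0 E=20 Y=0
Draw 10: a1=0.000, a2=0.706, a3=0.000, a4=0.000, a5=0.000, a0=0.706; τ=−ln(0.1667)/0.706=2.538 → t=3.979; u2·a0=0.1665·0.706=0.118; a1=0.000 < 0.118 ≤ a1+a2=0.706 → R2 fires; R=3 G=0 E=21 Y=0
Draw 11: a1=0.000, a2=1.059, a3=0.000, a4=0.000, a5=0.000, a0=1.059; τ=−ln(0.9217)/1.059=0.077 → t=4.056; u2·a0=0.6904·1.059=0.731; a1=0.000 < 0.731 ≤ a1+a2=1.059 → R2 fires; R=4 G=0 E=22 Y=0
Draw 12: a1=0.000, a2=1.412, a3=0.000, a4=0.000, a5=0.000, a0=1.412; τ=−ln(0.8616)/1.412=0.105 → t=4.161 > T=4.11: stop.
At T=4.11: R=4 G=0 E=22 Y=0; the largest is E.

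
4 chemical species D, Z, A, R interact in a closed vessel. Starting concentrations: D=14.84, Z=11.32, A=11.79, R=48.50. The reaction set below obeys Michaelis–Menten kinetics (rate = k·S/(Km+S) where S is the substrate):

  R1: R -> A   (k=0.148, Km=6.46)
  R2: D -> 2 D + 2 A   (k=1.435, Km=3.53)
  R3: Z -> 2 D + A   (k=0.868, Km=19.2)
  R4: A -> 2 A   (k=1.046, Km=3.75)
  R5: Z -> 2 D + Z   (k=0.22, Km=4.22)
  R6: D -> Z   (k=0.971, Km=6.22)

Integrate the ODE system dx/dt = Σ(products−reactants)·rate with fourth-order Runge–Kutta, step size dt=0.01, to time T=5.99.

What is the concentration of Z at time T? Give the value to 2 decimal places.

RK4 with dt=0.01: 599 steps to T=5.99. Trajectory (selected grid times):
t=0.00: D=14.84 Z=11.32 A=11.79 R=48.50
t=0.67: D=15.81 Z=11.57 A=14.20 R=48.41
t=1.33: D=16.77 Z=11.81 A=16.62 R=48.33
t=2.00: D=17.75 Z=12.07 A=19.10 R=48.24
t=2.66: D=18.73 Z=12.32 A=21.58 R=48.15
t=3.33: D=19.73 Z=12.59 A=24.12 R=48.07
t=3.99: D=20.72 Z=12.85 A=26.65 R=47.98
t=4.66: D=21.73 Z=13.12 A=29.24 R=47.89
t=5.32: D=22.74 Z=13.38 A=31.81 R=47.81
t=5.99: D=23.76 Z=13.66 A=34.44 R=47.72
Read off Z at T=5.99: 13.66

Z at T = 13.66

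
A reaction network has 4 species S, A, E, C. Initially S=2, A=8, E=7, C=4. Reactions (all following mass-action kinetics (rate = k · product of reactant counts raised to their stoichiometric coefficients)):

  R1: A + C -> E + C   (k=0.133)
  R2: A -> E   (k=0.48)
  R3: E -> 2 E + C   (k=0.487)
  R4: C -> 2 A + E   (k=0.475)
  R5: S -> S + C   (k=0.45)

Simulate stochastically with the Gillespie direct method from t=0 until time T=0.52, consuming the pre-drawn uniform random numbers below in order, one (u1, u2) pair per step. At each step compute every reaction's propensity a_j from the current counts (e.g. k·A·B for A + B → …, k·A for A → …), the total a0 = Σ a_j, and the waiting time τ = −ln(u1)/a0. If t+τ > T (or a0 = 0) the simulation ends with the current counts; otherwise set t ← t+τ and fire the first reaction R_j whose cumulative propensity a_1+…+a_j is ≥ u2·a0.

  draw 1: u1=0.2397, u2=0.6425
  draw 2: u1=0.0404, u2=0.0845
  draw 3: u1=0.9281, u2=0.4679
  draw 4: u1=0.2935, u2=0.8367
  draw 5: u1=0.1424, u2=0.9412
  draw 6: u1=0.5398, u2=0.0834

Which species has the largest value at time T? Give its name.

Dominant species at T: E

t=0.000: S=2 A=8 E=7 C=4
Draw 1: a1=4.256, a2=3.840, a3=3.409, a4=1.900, a5=0.900, a0=14.305; τ=−ln(0.2397)/14.305=0.100 → t=0.100; u2·a0=0.6425·14.305=9.191; a1+a2=8.096 < 9.191 ≤ a1+…+a3=11.505 → R3 fires; S=2 A=8 E=8 C=5
Draw 2: a1=5.320, a2=3.840, a3=3.896, a4=2.375, a5=0.900, a0=16.331; τ=−ln(0.0404)/16.331=0.196 → t=0.296; u2·a0=0.0845·16.331=1.380 ≤ a1=5.320 → R1 fires; S=2 A=7 E=9 C=5
Draw 3: a1=4.655, a2=3.360, a3=4.383, a4=2.375, a5=0.900, a0=15.673; τ=−ln(0.9281)/15.673=0.005 → t=0.301; u2·a0=0.4679·15.673=7.333; a1=4.655 < 7.333 ≤ a1+a2=8.015 → R2 fires; S=2 A=6 E=10 C=5
Draw 4: a1=3.990, a2=2.880, a3=4.870, a4=2.375, a5=0.900, a0=15.015; τ=−ln(0.2935)/15.015=0.082 → t=0.383; u2·a0=0.8367·15.015=12.563; a1+…+a3=11.740 < 12.563 ≤ a1+…+a4=14.115 → R4 fires; S=2 A=8 E=11 C=4
Draw 5: a1=4.256, a2=3.840, a3=5.357, a4=1.900, a5=0.900, a0=16.253; τ=−ln(0.1424)/16.253=0.120 → t=0.503; u2·a0=0.9412·16.253=15.297; a1+…+a3=13.453 < 15.297 ≤ a1+…+a4=15.353 → R4 fires; S=2 A=10 E=12 C=3
Draw 6: a1=3.990, a2=4.800, a3=5.844, a4=1.425, a5=0.900, a0=16.959; τ=−ln(0.5398)/16.959=0.036 → t=0.539 > T=0.52: stop.
At T=0.52: S=2 A=10 E=12 C=3; the largest is E.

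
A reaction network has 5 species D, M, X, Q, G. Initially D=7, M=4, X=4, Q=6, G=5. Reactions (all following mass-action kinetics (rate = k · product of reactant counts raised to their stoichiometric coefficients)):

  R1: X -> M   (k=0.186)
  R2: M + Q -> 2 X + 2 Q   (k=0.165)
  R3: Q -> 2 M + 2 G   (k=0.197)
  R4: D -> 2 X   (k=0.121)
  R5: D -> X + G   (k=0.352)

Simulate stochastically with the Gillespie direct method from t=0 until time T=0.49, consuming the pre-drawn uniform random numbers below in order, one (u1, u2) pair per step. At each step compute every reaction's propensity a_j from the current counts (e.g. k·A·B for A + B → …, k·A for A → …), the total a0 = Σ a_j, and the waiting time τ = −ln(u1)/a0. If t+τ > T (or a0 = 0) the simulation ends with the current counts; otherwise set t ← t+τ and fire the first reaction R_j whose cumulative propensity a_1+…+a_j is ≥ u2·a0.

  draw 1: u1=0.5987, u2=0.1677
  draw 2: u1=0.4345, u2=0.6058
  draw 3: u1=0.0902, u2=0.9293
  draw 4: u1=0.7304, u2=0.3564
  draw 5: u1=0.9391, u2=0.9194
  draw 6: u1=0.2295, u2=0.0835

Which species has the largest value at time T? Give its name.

t=0.000: D=7 M=4 X=4 Q=6 G=5
Draw 1: a1=0.744, a2=3.960, a3=1.182, a4=0.847, a5=2.464, a0=9.197; τ=−ln(0.5987)/9.197=0.056 → t=0.056; u2·a0=0.1677·9.197=1.542; a1=0.744 < 1.542 ≤ a1+a2=4.704 → R2 fires; D=7 M=3 X=6 Q=7 G=5
Draw 2: a1=1.116, a2=3.465, a3=1.379, a4=0.847, a5=2.464, a0=9.271; τ=−ln(0.4345)/9.271=0.090 → t=0.146; u2·a0=0.6058·9.271=5.616; a1+a2=4.581 < 5.616 ≤ a1+…+a3=5.960 → R3 fires; D=7 M=5 X=6 Q=6 G=7
Draw 3: a1=1.116, a2=4.950, a3=1.182, a4=0.847, a5=2.464, a0=10.559; τ=−ln(0.0902)/10.559=0.228 → t=0.374; u2·a0=0.9293·10.559=9.812; a1+…+a4=8.095 < 9.812 ≤ a1+…+a5=10.559 → R5 fires; D=6 M=5 X=7 Q=6 G=8
Draw 4: a1=1.302, a2=4.950, a3=1.182, a4=0.726, a5=2.112, a0=10.272; τ=−ln(0.7304)/10.272=0.031 → t=0.404; u2·a0=0.3564·10.272=3.661; a1=1.302 < 3.661 ≤ a1+a2=6.252 → R2 fires; D=6 M=4 X=9 Q=7 G=8
Draw 5: a1=1.674, a2=4.620, a3=1.379, a4=0.726, a5=2.112, a0=10.511; τ=−ln(0.9391)/10.511=0.006 → t=0.410; u2·a0=0.9194·10.511=9.664; a1+…+a4=8.399 < 9.664 ≤ a1+…+a5=10.511 → R5 fires; D=5 M=4 X=10 Q=7 G=9
Draw 6: a1=1.860, a2=4.620, a3=1.379, a4=0.605, a5=1.760, a0=10.224; τ=−ln(0.2295)/10.224=0.144 → t=0.554 > T=0.49: stop.
At T=0.49: D=5 M=4 X=10 Q=7 G=9; the largest is X.

Dominant species at T: X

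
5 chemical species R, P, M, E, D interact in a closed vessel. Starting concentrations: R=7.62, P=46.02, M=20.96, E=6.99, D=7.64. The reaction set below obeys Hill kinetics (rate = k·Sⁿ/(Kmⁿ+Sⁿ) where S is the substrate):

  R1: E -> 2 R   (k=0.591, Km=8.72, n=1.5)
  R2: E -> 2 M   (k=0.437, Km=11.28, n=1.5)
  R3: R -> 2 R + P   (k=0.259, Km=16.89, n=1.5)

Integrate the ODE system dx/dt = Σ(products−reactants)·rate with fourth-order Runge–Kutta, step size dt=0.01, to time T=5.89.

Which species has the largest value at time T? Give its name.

RK4 with dt=0.01: 589 steps to T=5.89. Trajectory (selected grid times):
t=0.00: R=7.62 P=46.02 M=20.96 E=6.99 D=7.64
t=0.65: R=7.98 P=46.06 M=21.14 E=6.74 D=7.64
t=1.31: R=8.33 P=46.10 M=21.32 E=6.50 D=7.64
t=1.96: R=8.67 P=46.15 M=21.49 E=6.26 D=7.64
t=2.62: R=9.01 P=46.19 M=21.66 E=6.04 D=7.64
t=3.27: R=9.33 P=46.24 M=21.81 E=5.82 D=7.64
t=3.93: R=9.65 P=46.29 M=21.97 E=5.61 D=7.64
t=4.58: R=9.96 P=46.34 M=22.11 E=5.41 D=7.64
t=5.24: R=10.27 P=46.40 M=22.25 E=5.21 D=7.64
t=5.89: R=10.56 P=46.45 M=22.38 E=5.03 D=7.64
At T=5.89: R=10.56 P=46.45 M=22.38 E=5.03 D=7.64; the largest is P.

Dominant species at T: P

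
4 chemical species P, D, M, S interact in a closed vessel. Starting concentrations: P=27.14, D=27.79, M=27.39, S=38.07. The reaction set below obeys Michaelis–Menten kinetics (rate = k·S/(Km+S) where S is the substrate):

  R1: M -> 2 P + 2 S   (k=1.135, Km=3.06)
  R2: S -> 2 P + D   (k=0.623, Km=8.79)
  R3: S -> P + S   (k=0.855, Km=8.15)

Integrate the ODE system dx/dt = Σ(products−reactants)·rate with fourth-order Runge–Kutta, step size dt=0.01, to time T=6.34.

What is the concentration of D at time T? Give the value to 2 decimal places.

RK4 with dt=0.01: 634 steps to T=6.34. Trajectory (selected grid times):
t=0.00: P=27.14 D=27.79 M=27.39 S=38.07
t=0.70: P=29.77 D=28.15 M=26.68 S=39.14
t=1.41: P=32.44 D=28.51 M=25.95 S=40.22
t=2.11: P=35.08 D=28.87 M=25.24 S=41.28
t=2.82: P=37.75 D=29.23 M=24.53 S=42.35
t=3.52: P=40.39 D=29.59 M=23.82 S=43.40
t=4.23: P=43.07 D=29.96 M=23.11 S=44.46
t=4.93: P=45.70 D=30.33 M=22.41 S=45.50
t=5.64: P=48.38 D=30.70 M=21.70 S=46.54
t=6.34: P=51.01 D=31.07 M=21.01 S=47.56
Read off D at T=6.34: 31.07

D at T = 31.07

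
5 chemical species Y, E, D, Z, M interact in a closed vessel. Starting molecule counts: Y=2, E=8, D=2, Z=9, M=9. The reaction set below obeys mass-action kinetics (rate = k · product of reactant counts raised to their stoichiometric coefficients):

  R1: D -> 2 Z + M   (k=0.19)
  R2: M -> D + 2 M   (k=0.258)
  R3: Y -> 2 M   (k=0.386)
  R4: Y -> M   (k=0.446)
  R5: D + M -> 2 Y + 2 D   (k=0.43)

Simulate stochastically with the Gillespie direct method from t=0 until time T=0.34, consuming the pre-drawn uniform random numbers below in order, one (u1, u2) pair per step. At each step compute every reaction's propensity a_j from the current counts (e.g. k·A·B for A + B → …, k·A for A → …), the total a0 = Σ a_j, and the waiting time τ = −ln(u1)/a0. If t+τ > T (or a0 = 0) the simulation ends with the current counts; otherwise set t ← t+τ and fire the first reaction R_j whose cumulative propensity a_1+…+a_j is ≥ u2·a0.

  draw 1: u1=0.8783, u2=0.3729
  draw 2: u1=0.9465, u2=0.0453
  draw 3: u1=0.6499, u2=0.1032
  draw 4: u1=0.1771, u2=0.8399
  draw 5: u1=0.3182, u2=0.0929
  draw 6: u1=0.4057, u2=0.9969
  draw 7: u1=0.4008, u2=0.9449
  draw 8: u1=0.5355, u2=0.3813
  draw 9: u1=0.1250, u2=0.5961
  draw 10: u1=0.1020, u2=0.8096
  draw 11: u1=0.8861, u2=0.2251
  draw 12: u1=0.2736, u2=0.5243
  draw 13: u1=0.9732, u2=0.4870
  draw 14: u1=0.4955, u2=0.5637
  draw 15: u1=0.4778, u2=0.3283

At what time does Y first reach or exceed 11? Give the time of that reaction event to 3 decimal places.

t=0.000: Y=2 E=8 D=2 Z=9 M=9
Draw 1: a1=0.380, a2=2.322, a3=0.772, a4=0.892, a5=7.740, a0=12.106; τ=−ln(0.8783)/12.106=0.011 → t=0.011; u2·a0=0.3729·12.106=4.514; a1+…+a4=4.366 < 4.514 ≤ a1+…+a5=12.106 → R5 fires; Y=4 E=8 D=3 Z=9 M=8
Draw 2: a1=0.570, a2=2.064, a3=1.544, a4=1.784, a5=10.320, a0=16.282; τ=−ln(0.9465)/16.282=0.003 → t=0.014; u2·a0=0.0453·16.282=0.738; a1=0.570 < 0.738 ≤ a1+a2=2.634 → R2 fires; Y=4 E=8 D=4 Z=9 M=9
Draw 3: a1=0.760, a2=2.322, a3=1.544, a4=1.784, a5=15.480, a0=21.890; τ=−ln(0.6499)/21.890=0.020 → t=0.034; u2·a0=0.1032·21.890=2.259; a1=0.760 < 2.259 ≤ a1+a2=3.082 → R2 fires; Y=4 E=8 D=5 Z=9 M=10
Draw 4: a1=0.950, a2=2.580, a3=1.544, a4=1.784, a5=21.500, a0=28.358; τ=−ln(0.1771)/28.358=0.061 → t=0.095; u2·a0=0.8399·28.358=23.818; a1+…+a4=6.858 < 23.818 ≤ a1+…+a5=28.358 → R5 fires; Y=6 E=8 D=6 Z=9 M=9
Draw 5: a1=1.140, a2=2.322, a3=2.316, a4=2.676, a5=23.220, a0=31.674; τ=−ln(0.3182)/31.674=0.036 → t=0.131; u2·a0=0.0929·31.674=2.943; a1=1.140 < 2.943 ≤ a1+a2=3.462 → R2 fires; Y=6 E=8 D=7 Z=9 M=10
Draw 6: a1=1.330, a2=2.580, a3=2.316, a4=2.676, a5=30.100, a0=39.002; τ=−ln(0.4057)/39.002=0.023 → t=0.154; u2·a0=0.9969·39.002=38.881; a1+…+a4=8.902 < 38.881 ≤ a1+…+a5=39.002 → R5 fires; Y=8 E=8 D=8 Z=9 M=9
Draw 7: a1=1.520, a2=2.322, a3=3.088, a4=3.568, a5=30.960, a0=41.458; τ=−ln(0.4008)/41.458=0.022 → t=0.176; u2·a0=0.9449·41.458=39.174; a1+…+a4=10.498 < 39.174 ≤ a1+…+a5=41.458 → R5 fires; Y=10 E=8 D=9 Z=9 M=8
Draw 8: a1=1.710, a2=2.064, a3=3.860, a4=4.460, a5=30.960, a0=43.054; τ=−ln(0.5355)/43.054=0.015 → t=0.191; u2·a0=0.3813·43.054=16.416; a1+…+a4=12.094 < 16.416 ≤ a1+…+a5=43.054 → R5 fires; Y=12 E=8 D=10 Z=9 M=7
Draw 9: a1=1.900, a2=1.806, a3=4.632, a4=5.352, a5=30.100, a0=43.790; τ=−ln(0.1250)/43.790=0.047 → t=0.238; u2·a0=0.5961·43.790=26.103; a1+…+a4=13.690 < 26.103 ≤ a1+…+a5=43.790 → R5 fires; Y=14 E=8 D=11 Z=9 M=6
Draw 10: a1=2.090, a2=1.548, a3=5.404, a4=6.244, a5=28.380, a0=43.666; τ=−ln(0.1020)/43.666=0.052 → t=0.290; u2·a0=0.8096·43.666=35.352; a1+…+a4=15.286 < 35.352 ≤ a1+…+a5=43.666 → R5 fires; Y=16 E=8 D=12 Z=9 M=5
Draw 11: a1=2.280, a2=1.290, a3=6.176, a4=7.136, a5=25.800, a0=42.682; τ=−ln(0.8861)/42.682=0.003 → t=0.293; u2·a0=0.2251·42.682=9.608; a1+a2=3.570 < 9.608 ≤ a1+…+a3=9.746 → R3 fires; Y=15 E=8 D=12 Z=9 M=7
Draw 12: a1=2.280, a2=1.806, a3=5.790, a4=6.690, a5=36.120, a0=52.686; τ=−ln(0.2736)/52.686=0.025 → t=0.318; u2·a0=0.5243·52.686=27.623; a1+…+a4=16.566 < 27.623 ≤ a1+…+a5=52.686 → R5 fires; Y=17 E=8 D=13 Z=9 M=6
Draw 13: a1=2.470, a2=1.548, a3=6.562, a4=7.582, a5=33.540, a0=51.702; τ=−ln(0.9732)/51.702=0.001 → t=0.318; u2·a0=0.4870·51.702=25.179; a1+…+a4=18.162 < 25.179 ≤ a1+…+a5=51.702 → R5 fires; Y=19 E=8 D=14 Z=9 M=5
Draw 14: a1=2.660, a2=1.290, a3=7.334, a4=8.474, a5=30.100, a0=49.858; τ=−ln(0.4955)/49.858=0.014 → t=0.332; u2·a0=0.5637·49.858=28.105; a1+…+a4=19.758 < 28.105 ≤ a1+…+a5=49.858 → R5 fires; Y=21 E=8 D=15 Z=9 M=4
Draw 15: a1=2.850, a2=1.032, a3=8.106, a4=9.366, a5=25.800, a0=47.154; τ=−ln(0.4778)/47.154=0.016 → t=0.348 > T=0.34: stop.
Y first becomes ≥ 11 when it reaches 12 at the event at t=0.191.

Threshold first reached at t = 0.191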